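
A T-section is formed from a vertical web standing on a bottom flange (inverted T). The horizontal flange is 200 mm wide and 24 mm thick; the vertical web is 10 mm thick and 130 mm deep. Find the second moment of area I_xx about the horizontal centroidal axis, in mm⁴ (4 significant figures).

Decompose the section into non-overlapping parts with the origin at the bottom-left of its bounding rectangle.
Flange: 200 × 24, A = 4 800 mm², y = 12 mm, Ī = 230 400 mm⁴.
Web: 10 × 130, A = 1 300 mm², y = 89 mm, Ī = 1 830 833 mm⁴.
Centroid: ȳ = ΣA·y / ΣA = 28.4098 mm.
Transfer each piece to the horizontal centroidal axis using Ī + A·d² with d = y − 28.4098:
  flange: d = -16.4098 mm → contributes +1 522 957 mm⁴
  web: d = 60.5902 mm → contributes +6 603 352 mm⁴
Total I = 8 126 309 mm⁴.

I_xx ≈ 8.126 × 10⁶ mm⁴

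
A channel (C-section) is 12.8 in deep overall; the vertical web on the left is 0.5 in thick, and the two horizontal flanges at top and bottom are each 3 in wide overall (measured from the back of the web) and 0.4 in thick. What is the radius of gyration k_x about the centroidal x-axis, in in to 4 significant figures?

k_x ≈ 4.422 in

Split into non-overlapping primitives; take the origin at the lower-left of the bounding box.
Web: 0.5 × 12.8, A = 6.4 in², y = 6.4 in, Ī = 87.3813 in⁴.
Top flange (beyond web): 2.5 × 0.4, A = 1 in², y = 12.6 in, Ī = 0.0133333 in⁴.
Bottom flange (beyond web): 2.5 × 0.4, A = 1 in², y = 0.2 in, Ī = 0.0133333 in⁴.
By symmetry the centroid is at mid-height, ȳ = 6.4 in.
Transfer each piece to the centroidal x-axis using Ī + A·d² with d = y − 6.4:
  web: d = 0 in → contributes +87.3813 in⁴
  top flange (beyond web): d = 6.2 in → contributes +38.4533 in⁴
  bottom flange (beyond web): d = -6.2 in → contributes +38.4533 in⁴
Total I = 164.288 in⁴.
Radius of gyration: k = √(I/A) = √(164.288 / 8.4) = 4.42245 in.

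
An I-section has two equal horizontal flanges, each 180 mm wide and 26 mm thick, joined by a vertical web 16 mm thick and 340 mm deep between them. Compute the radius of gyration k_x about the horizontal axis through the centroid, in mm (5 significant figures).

Decompose the section into non-overlapping parts with the origin at the bottom-left of its bounding rectangle.
Bottom flange: 180 × 26, A = 4 680 mm², y = 13 mm, Ī = 263 640 mm⁴.
Web: 16 × 340, A = 5 440 mm², y = 196 mm, Ī = 52 405 333 mm⁴.
Top flange: 180 × 26, A = 4 680 mm², y = 379 mm, Ī = 263 640 mm⁴.
By symmetry the centroid is at mid-height, ȳ = 196 mm.
Transfer each piece to the horizontal axis through the centroid using Ī + A·d² with d = y − 196:
  bottom flange: d = -183 mm → contributes +156 992 160 mm⁴
  web: d = 0 mm → contributes +52 405 333 mm⁴
  top flange: d = 183 mm → contributes +156 992 160 mm⁴
Total I = 366 389 653 mm⁴.
Radius of gyration: k = √(I/A) = √(366 389 653 / 14 800) = 157.3406 mm.

k_x ≈ 157.34 mm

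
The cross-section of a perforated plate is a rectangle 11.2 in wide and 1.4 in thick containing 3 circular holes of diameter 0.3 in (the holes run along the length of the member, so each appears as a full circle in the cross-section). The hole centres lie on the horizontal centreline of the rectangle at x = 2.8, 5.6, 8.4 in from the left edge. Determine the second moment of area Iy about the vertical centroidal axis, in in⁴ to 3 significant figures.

Decompose the section into non-overlapping parts with the origin at the bottom-left of its bounding rectangle.
Plate: 11.2 × 1.4, A = 15.68 in², x = 5.6 in, Ī = 163.91 in⁴.
Hole 1 (subtracted): ⌀0.3, A = 0.070686 in², x = 2.8 in, Ī = 0.00039761 in⁴.
Hole 2 (subtracted): ⌀0.3, A = 0.070686 in², x = 5.6 in, Ī = 0.00039761 in⁴.
Hole 3 (subtracted): ⌀0.3, A = 0.070686 in², x = 8.4 in, Ī = 0.00039761 in⁴.
By symmetry the centroid is at mid-width, x̄ = 5.6 in.
Transfer each piece to the vertical centroidal axis using Ī + A·d² with d = x − 5.6:
  plate: d = 0 in → contributes +163.91 in⁴
  hole 1: d = -2.8 in → contributes −0.55457 in⁴
  hole 2: d = 0 in → contributes −0.00039761 in⁴
  hole 3: d = 2.8 in → contributes −0.55457 in⁴
Total I = 162.8 in⁴.

Iy ≈ 163 in⁴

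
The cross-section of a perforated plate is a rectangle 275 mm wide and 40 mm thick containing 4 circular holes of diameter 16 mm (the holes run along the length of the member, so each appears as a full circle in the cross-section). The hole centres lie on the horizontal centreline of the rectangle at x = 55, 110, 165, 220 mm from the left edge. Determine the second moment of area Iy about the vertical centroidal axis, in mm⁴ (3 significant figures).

Break the section into simple shapes (no overlaps), measuring from the bottom-left corner of the bounding box.
Plate: 275 × 40, A = 11 000 mm², x = 137.5 mm, Ī = 69 322 917 mm⁴.
Hole 1 (subtracted): ⌀16, A = 201.06 mm², x = 55 mm, Ī = 3 217 mm⁴.
Hole 2 (subtracted): ⌀16, A = 201.06 mm², x = 110 mm, Ī = 3 217 mm⁴.
Hole 3 (subtracted): ⌀16, A = 201.06 mm², x = 165 mm, Ī = 3 217 mm⁴.
Hole 4 (subtracted): ⌀16, A = 201.06 mm², x = 220 mm, Ī = 3 217 mm⁴.
By symmetry the centroid is at mid-width, x̄ = 137.5 mm.
Transfer each piece to the vertical centroidal axis using Ī + A·d² with d = x − 137.5:
  plate: d = 0 mm → contributes +69 322 917 mm⁴
  hole 1: d = -82.5 mm → contributes −1 371 695 mm⁴
  hole 2: d = -27.5 mm → contributes −155 270 mm⁴
  hole 3: d = 27.5 mm → contributes −155 270 mm⁴
  hole 4: d = 82.5 mm → contributes −1 371 695 mm⁴
Total I = 66 268 987 mm⁴.

Iy ≈ 6.63 × 10⁷ mm⁴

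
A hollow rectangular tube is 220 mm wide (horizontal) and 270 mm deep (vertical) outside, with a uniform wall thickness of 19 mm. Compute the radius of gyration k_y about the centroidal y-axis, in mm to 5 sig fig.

k_y ≈ 84.633 mm

Split into non-overlapping primitives; take the origin at the lower-left of the bounding box.
Outer rectangle: 220 × 270, A = 59 400 mm², x = 110 mm, Ī = 239 580 000 mm⁴.
Inner void (subtracted): 182 × 232, A = 42 224 mm², x = 110 mm, Ī = 116 552 315 mm⁴.
By symmetry the centroid is at mid-width, x̄ = 110 mm.
All pieces are centred on the centroidal y-axis, so I = ΣĪ (holes subtracted) = 123 027 685 mm⁴.
Radius of gyration: k = √(I/A) = √(123 027 685 / 17 176) = 84.63313 mm.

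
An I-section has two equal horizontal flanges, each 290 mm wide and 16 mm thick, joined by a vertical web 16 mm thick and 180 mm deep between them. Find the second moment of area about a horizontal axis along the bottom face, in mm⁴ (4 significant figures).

Split into non-overlapping primitives; take the origin at the lower-left of the bounding box.
Bottom flange: 290 × 16, A = 4 640 mm², y = 8 mm, Ī = 98986.7 mm⁴.
Web: 16 × 180, A = 2 880 mm², y = 106 mm, Ī = 7 776 000 mm⁴.
Top flange: 290 × 16, A = 4 640 mm², y = 204 mm, Ī = 98986.7 mm⁴.
Transfer each piece to the base of the section using Ī + A·d² with d = y − 0:
  bottom flange: d = 8 mm → contributes +395 947 mm⁴
  web: d = 106 mm → contributes +40 135 680 mm⁴
  top flange: d = 204 mm → contributes +193 197 227 mm⁴
Total I = 233 728 853 mm⁴.

I_base ≈ 2.337 × 10⁸ mm⁴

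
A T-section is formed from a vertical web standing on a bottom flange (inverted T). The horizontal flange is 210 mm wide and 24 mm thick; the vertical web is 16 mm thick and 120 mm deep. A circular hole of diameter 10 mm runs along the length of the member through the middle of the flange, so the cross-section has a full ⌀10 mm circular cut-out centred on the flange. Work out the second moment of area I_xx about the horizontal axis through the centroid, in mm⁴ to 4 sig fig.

Decompose the section into non-overlapping parts with the origin at the bottom-left of its bounding rectangle.
Flange: 210 × 24, A = 5 040 mm², y = 12 mm, Ī = 241 920 mm⁴.
Web: 16 × 120, A = 1 920 mm², y = 84 mm, Ī = 2 304 000 mm⁴.
Hole (subtracted): ⌀10, A = 78.5398 mm², y = 12 mm, Ī = 490.874 mm⁴.
Centroid: ȳ = ΣA·y / ΣA = 32.0888 mm.
Transfer each piece to the horizontal axis through the centroid using Ī + A·d² with d = y − 32.0888:
  flange: d = -20.0888 mm → contributes +2 275 854 mm⁴
  web: d = 51.9112 mm → contributes +7 477 972 mm⁴
  hole: d = -20.0888 mm → contributes −32186.3 mm⁴
Total I = 9 721 639 mm⁴.

I_xx ≈ 9.722 × 10⁶ mm⁴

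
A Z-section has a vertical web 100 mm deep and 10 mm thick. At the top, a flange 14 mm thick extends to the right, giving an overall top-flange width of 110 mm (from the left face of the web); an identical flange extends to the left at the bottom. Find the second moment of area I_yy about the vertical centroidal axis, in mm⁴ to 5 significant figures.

I_yy ≈ 1.0812 × 10⁷ mm⁴

Split into non-overlapping primitives; take the origin at the lower-left of the bounding box.
Web: 10 × 100, A = 1 000 mm², x = 105 mm, Ī = 8333.333 mm⁴.
Top flange (beyond web): 100 × 14, A = 1 400 mm², x = 160 mm, Ī = 1 166 667 mm⁴.
Bottom flange (beyond web): 100 × 14, A = 1 400 mm², x = 50 mm, Ī = 1 166 667 mm⁴.
Centroid: x̄ = ΣA·x / ΣA = 105 mm.
Transfer each piece to the vertical centroidal axis using Ī + A·d² with d = x − 105:
  web: d = 0 mm → contributes +8333.333 mm⁴
  top flange (beyond web): d = 55 mm → contributes +5 401 667 mm⁴
  bottom flange (beyond web): d = -55 mm → contributes +5 401 667 mm⁴
Total I = 10 811 667 mm⁴.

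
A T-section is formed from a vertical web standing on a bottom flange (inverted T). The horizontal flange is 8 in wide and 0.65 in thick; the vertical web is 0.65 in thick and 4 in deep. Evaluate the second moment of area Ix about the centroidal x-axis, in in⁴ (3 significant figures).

Break the section into simple shapes (no overlaps), measuring from the bottom-left corner of the bounding box.
Flange: 8 × 0.65, A = 5.2 in², y = 0.325 in, Ī = 0.18308 in⁴.
Web: 0.65 × 4, A = 2.6 in², y = 2.65 in, Ī = 3.4667 in⁴.
Centroid: ȳ = ΣA·y / ΣA = 1.1 in.
Transfer each piece to the centroidal x-axis using Ī + A·d² with d = y − 1.1:
  flange: d = -0.775 in → contributes +3.3063 in⁴
  web: d = 1.55 in → contributes +9.7132 in⁴
Total I = 13.02 in⁴.

Ix ≈ 13.0 in⁴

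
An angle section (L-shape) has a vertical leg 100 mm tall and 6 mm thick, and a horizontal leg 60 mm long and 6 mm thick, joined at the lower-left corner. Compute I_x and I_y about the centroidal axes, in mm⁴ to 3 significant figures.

I_x ≈ 9.66 × 10⁵ mm⁴, I_y ≈ 2.70 × 10⁵ mm⁴

Treat the section as a set of non-overlapping primitives; coordinates are from the bounding-box lower-left.
Vertical leg: 6 × 100, A = 600 mm², y = 50 mm, Ī = 500 000 mm⁴.
Horizontal leg (remainder): 54 × 6, A = 324 mm², y = 3 mm, Ī = 972 mm⁴.
Centroid: ȳ = ΣA·y / ΣA = 33.519 mm.
Transfer each piece to the centroidal x-axis using Ī + A·d² with d = y − 33.519:
  vertical leg: d = 16.481 mm → contributes +662 965 mm⁴
  horizontal leg (remainder): d = -30.519 mm → contributes +302 758 mm⁴
Total I = 965 723 mm⁴.
For the y-axis: x̄ = 13.519 mm.
Repeating about the centroidal y-axis gives I_y = 269 883 mm⁴.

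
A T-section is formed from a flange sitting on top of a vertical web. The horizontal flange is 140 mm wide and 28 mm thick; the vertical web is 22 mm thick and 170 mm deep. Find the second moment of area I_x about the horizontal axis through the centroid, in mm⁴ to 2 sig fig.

I_x ≈ 2.8 × 10⁷ mm⁴

Decompose the section into non-overlapping parts with the origin at the bottom-left of its bounding rectangle.
Flange: 140 × 28, A = 3 920 mm², y = 184 mm, Ī = 256 107 mm⁴.
Web: 22 × 170, A = 3 740 mm², y = 85 mm, Ī = 9 007 167 mm⁴.
Centroid: ȳ = ΣA·y / ΣA = 135.7 mm.
Transfer each piece to the horizontal axis through the centroid using Ī + A·d² with d = y − 135.7:
  flange: d = 48.34 mm → contributes +9 414 981 mm⁴
  web: d = -50.66 mm → contributes +18 606 843 mm⁴
Total I = 28 021 824 mm⁴.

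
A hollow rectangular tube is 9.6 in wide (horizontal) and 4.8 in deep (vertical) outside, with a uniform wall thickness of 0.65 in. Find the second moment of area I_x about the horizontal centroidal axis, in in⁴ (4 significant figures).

Split into non-overlapping primitives; take the origin at the lower-left of the bounding box.
Outer rectangle: 9.6 × 4.8, A = 46.08 in², y = 2.4 in, Ī = 88.4736 in⁴.
Inner void (subtracted): 8.3 × 3.5, A = 29.05 in², y = 2.4 in, Ī = 29.6552 in⁴.
By symmetry the centroid is at mid-height, ȳ = 2.4 in.
All pieces are centred on the horizontal centroidal axis, so I = ΣĪ (holes subtracted) = 58.8184 in⁴.

I_x ≈ 58.82 in⁴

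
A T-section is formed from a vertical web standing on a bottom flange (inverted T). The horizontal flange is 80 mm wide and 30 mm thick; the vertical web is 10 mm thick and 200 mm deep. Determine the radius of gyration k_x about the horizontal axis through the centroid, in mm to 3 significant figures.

Split into non-overlapping primitives; take the origin at the lower-left of the bounding box.
Flange: 80 × 30, A = 2 400 mm², y = 15 mm, Ī = 180 000 mm⁴.
Web: 10 × 200, A = 2 000 mm², y = 130 mm, Ī = 6 666 667 mm⁴.
Centroid: ȳ = ΣA·y / ΣA = 67.273 mm.
Transfer each piece to the horizontal axis through the centroid using Ī + A·d² with d = y − 67.273:
  flange: d = -52.273 mm → contributes +6 737 851 mm⁴
  web: d = 62.727 mm → contributes +14 536 088 mm⁴
Total I = 21 273 939 mm⁴.
Radius of gyration: k = √(I/A) = √(21 273 939 / 4 400) = 69.534 mm.

k_x ≈ 69.5 mm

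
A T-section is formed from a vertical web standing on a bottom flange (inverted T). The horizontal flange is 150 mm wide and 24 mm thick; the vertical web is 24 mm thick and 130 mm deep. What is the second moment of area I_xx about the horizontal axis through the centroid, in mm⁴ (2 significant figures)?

I_xx ≈ 1.4 × 10⁷ mm⁴

Break the section into simple shapes (no overlaps), measuring from the bottom-left corner of the bounding box.
Flange: 150 × 24, A = 3 600 mm², y = 12 mm, Ī = 172 800 mm⁴.
Web: 24 × 130, A = 3 120 mm², y = 89 mm, Ī = 4 394 000 mm⁴.
Centroid: ȳ = ΣA·y / ΣA = 47.75 mm.
Transfer each piece to the horizontal axis through the centroid using Ī + A·d² with d = y − 47.75:
  flange: d = -35.75 mm → contributes +4 773 825 mm⁴
  web: d = 41.25 mm → contributes +9 702 875 mm⁴
Total I = 14 476 700 mm⁴.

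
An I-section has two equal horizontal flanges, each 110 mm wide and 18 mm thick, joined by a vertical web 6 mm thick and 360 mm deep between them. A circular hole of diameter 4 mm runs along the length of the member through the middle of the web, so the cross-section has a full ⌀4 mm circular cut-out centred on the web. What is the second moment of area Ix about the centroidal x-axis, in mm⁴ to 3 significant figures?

Ix ≈ 1.65 × 10⁸ mm⁴

Treat the section as a set of non-overlapping primitives; coordinates are from the bounding-box lower-left.
Bottom flange: 110 × 18, A = 1 980 mm², y = 9 mm, Ī = 53 460 mm⁴.
Web: 6 × 360, A = 2 160 mm², y = 198 mm, Ī = 23 328 000 mm⁴.
Top flange: 110 × 18, A = 1 980 mm², y = 387 mm, Ī = 53 460 mm⁴.
Hole (subtracted): ⌀4, A = 12.566 mm², y = 198 mm, Ī = 12.566 mm⁴.
By symmetry the centroid is at mid-height, ȳ = 198 mm.
Transfer each piece to the centroidal x-axis using Ī + A·d² with d = y − 198:
  bottom flange: d = -189 mm → contributes +70 781 040 mm⁴
  web: d = 0 mm → contributes +23 328 000 mm⁴
  top flange: d = 189 mm → contributes +70 781 040 mm⁴
  hole: d = 0 mm → contributes −12.566 mm⁴
Total I = 164 890 067 mm⁴.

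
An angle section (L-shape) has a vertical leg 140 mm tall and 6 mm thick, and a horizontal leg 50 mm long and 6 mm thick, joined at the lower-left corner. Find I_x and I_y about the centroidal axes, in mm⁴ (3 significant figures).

Decompose the section into non-overlapping parts with the origin at the bottom-left of its bounding rectangle.
Vertical leg: 6 × 140, A = 840 mm², y = 70 mm, Ī = 1 372 000 mm⁴.
Horizontal leg (remainder): 44 × 6, A = 264 mm², y = 3 mm, Ī = 792 mm⁴.
Centroid: ȳ = ΣA·y / ΣA = 53.978 mm.
Transfer each piece to the centroidal x-axis using Ī + A·d² with d = y − 53.978:
  vertical leg: d = 16.022 mm → contributes +1 587 625 mm⁴
  horizontal leg (remainder): d = -50.978 mm → contributes +686 871 mm⁴
Total I = 2 274 495 mm⁴.
For the y-axis: x̄ = 8.9783 mm.
Repeating about the centroidal y-axis gives I_y = 170 655 mm⁴.

I_x ≈ 2.27 × 10⁶ mm⁴, I_y ≈ 1.71 × 10⁵ mm⁴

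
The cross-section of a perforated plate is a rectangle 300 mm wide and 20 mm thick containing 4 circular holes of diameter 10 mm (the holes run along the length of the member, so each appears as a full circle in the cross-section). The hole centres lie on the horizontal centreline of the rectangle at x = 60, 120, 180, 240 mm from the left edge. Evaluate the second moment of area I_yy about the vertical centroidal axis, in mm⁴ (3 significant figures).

Split into non-overlapping primitives; take the origin at the lower-left of the bounding box.
Plate: 300 × 20, A = 6 000 mm², x = 150 mm, Ī = 45 000 000 mm⁴.
Hole 1 (subtracted): ⌀10, A = 78.54 mm², x = 60 mm, Ī = 490.87 mm⁴.
Hole 2 (subtracted): ⌀10, A = 78.54 mm², x = 120 mm, Ī = 490.87 mm⁴.
Hole 3 (subtracted): ⌀10, A = 78.54 mm², x = 180 mm, Ī = 490.87 mm⁴.
Hole 4 (subtracted): ⌀10, A = 78.54 mm², x = 240 mm, Ī = 490.87 mm⁴.
By symmetry the centroid is at mid-width, x̄ = 150 mm.
Transfer each piece to the vertical centroidal axis using Ī + A·d² with d = x − 150:
  plate: d = 0 mm → contributes +45 000 000 mm⁴
  hole 1: d = -90 mm → contributes −636 663 mm⁴
  hole 2: d = -30 mm → contributes −71 177 mm⁴
  hole 3: d = 30 mm → contributes −71 177 mm⁴
  hole 4: d = 90 mm → contributes −636 663 mm⁴
Total I = 43 584 320 mm⁴.

I_yy ≈ 4.36 × 10⁷ mm⁴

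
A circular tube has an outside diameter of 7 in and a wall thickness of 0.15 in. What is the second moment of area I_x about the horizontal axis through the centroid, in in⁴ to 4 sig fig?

Break the section into simple shapes (no overlaps), measuring from the bottom-left corner of the bounding box.
Outer circle: ⌀7, A = 38.4845 in², y = 3.5 in, Ī = 117.859 in⁴.
Bore (subtracted): ⌀6.7, A = 35.2565 in², y = 3.5 in, Ī = 98.9166 in⁴.
By symmetry the centroid is at mid-height, ȳ = 3.5 in.
All pieces are centred on the horizontal axis through the centroid, so I = ΣĪ (holes subtracted) = 18.9422 in⁴.

I_x ≈ 18.94 in⁴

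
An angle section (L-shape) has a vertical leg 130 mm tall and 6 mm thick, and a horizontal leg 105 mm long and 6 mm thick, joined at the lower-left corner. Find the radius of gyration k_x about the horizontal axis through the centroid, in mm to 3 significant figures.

k_x ≈ 41.8 mm

Break the section into simple shapes (no overlaps), measuring from the bottom-left corner of the bounding box.
Vertical leg: 6 × 130, A = 780 mm², y = 65 mm, Ī = 1 098 500 mm⁴.
Horizontal leg (remainder): 99 × 6, A = 594 mm², y = 3 mm, Ī = 1 782 mm⁴.
Centroid: ȳ = ΣA·y / ΣA = 38.197 mm.
Transfer each piece to the horizontal axis through the centroid using Ī + A·d² with d = y − 38.197:
  vertical leg: d = 26.803 mm → contributes +1 658 873 mm⁴
  horizontal leg (remainder): d = -35.197 mm → contributes +737 626 mm⁴
Total I = 2 396 499 mm⁴.
Radius of gyration: k = √(I/A) = √(2 396 499 / 1 374) = 41.763 mm.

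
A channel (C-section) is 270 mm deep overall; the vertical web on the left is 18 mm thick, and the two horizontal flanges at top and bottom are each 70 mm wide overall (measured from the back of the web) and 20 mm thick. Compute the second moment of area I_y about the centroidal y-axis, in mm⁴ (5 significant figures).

I_y ≈ 2.3842 × 10⁶ mm⁴

Split into non-overlapping primitives; take the origin at the lower-left of the bounding box.
Web: 18 × 270, A = 4 860 mm², x = 9 mm, Ī = 131 220 mm⁴.
Top flange (beyond web): 52 × 20, A = 1 040 mm², x = 44 mm, Ī = 234346.7 mm⁴.
Bottom flange (beyond web): 52 × 20, A = 1 040 mm², x = 44 mm, Ī = 234346.7 mm⁴.
Centroid: x̄ = ΣA·x / ΣA = 19.48991 mm.
Transfer each piece to the centroidal y-axis using Ī + A·d² with d = x − 19.48991:
  web: d = -10.48991 mm → contributes +666006.1 mm⁴
  top flange (beyond web): d = 24.51009 mm → contributes +859120.8 mm⁴
  bottom flange (beyond web): d = 24.51009 mm → contributes +859120.8 mm⁴
Total I = 2 384 248 mm⁴.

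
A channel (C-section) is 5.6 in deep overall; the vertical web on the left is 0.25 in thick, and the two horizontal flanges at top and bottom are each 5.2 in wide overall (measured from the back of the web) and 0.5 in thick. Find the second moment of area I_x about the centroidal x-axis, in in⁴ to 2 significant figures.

Split into non-overlapping primitives; take the origin at the lower-left of the bounding box.
Web: 0.25 × 5.6, A = 1.4 in², y = 2.8 in, Ī = 3.659 in⁴.
Top flange (beyond web): 4.95 × 0.5, A = 2.475 in², y = 5.35 in, Ī = 0.05156 in⁴.
Bottom flange (beyond web): 4.95 × 0.5, A = 2.475 in², y = 0.25 in, Ī = 0.05156 in⁴.
By symmetry the centroid is at mid-height, ȳ = 2.8 in.
Transfer each piece to the centroidal x-axis using Ī + A·d² with d = y − 2.8:
  web: d = 0 in → contributes +3.659 in⁴
  top flange (beyond web): d = 2.55 in → contributes +16.15 in⁴
  bottom flange (beyond web): d = -2.55 in → contributes +16.15 in⁴
Total I = 35.95 in⁴.

I_x ≈ 36 in⁴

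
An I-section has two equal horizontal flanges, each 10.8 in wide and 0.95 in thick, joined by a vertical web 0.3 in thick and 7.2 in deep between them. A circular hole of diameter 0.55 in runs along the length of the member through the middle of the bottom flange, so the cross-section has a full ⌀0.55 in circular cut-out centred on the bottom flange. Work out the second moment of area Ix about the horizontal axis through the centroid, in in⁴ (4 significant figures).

Ix ≈ 347.6 in⁴

Treat the section as a set of non-overlapping primitives; coordinates are from the bounding-box lower-left.
Bottom flange: 10.8 × 0.95, A = 10.26 in², y = 0.475 in, Ī = 0.771638 in⁴.
Web: 0.3 × 7.2, A = 2.16 in², y = 4.55 in, Ī = 9.3312 in⁴.
Top flange: 10.8 × 0.95, A = 10.26 in², y = 8.625 in, Ī = 0.771638 in⁴.
Hole (subtracted): ⌀0.55, A = 0.237583 in², y = 0.475 in, Ī = 0.0044918 in⁴.
Centroid: ȳ = ΣA·y / ΣA = 4.59314 in.
Transfer each piece to the horizontal axis through the centroid using Ī + A·d² with d = y − 4.59314:
  bottom flange: d = -4.11814 in → contributes +174.772 in⁴
  web: d = -0.0431393 in → contributes +9.33522 in⁴
  top flange: d = 4.03186 in → contributes +167.557 in⁴
  hole: d = -4.11814 in → contributes −4.03368 in⁴
Total I = 347.63 in⁴.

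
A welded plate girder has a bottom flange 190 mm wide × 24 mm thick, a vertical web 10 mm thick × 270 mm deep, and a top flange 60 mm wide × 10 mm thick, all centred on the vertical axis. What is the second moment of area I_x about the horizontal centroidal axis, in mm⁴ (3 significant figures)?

Decompose the section into non-overlapping parts with the origin at the bottom-left of its bounding rectangle.
Bottom plate: 190 × 24, A = 4 560 mm², y = 12 mm, Ī = 218 880 mm⁴.
Web plate: 10 × 270, A = 2 700 mm², y = 159 mm, Ī = 16 402 500 mm⁴.
Top plate: 60 × 10, A = 600 mm², y = 299 mm, Ī = 5 000 mm⁴.
Centroid: ȳ = ΣA·y / ΣA = 84.405 mm.
Transfer each piece to the horizontal centroidal axis using Ī + A·d² with d = y − 84.405:
  bottom plate: d = -72.405 mm → contributes +24 124 330 mm⁴
  web plate: d = 74.595 mm → contributes +31 426 587 mm⁴
  top plate: d = 214.6 mm → contributes +27 635 717 mm⁴
Total I = 83 186 633 mm⁴.

I_x ≈ 8.32 × 10⁷ mm⁴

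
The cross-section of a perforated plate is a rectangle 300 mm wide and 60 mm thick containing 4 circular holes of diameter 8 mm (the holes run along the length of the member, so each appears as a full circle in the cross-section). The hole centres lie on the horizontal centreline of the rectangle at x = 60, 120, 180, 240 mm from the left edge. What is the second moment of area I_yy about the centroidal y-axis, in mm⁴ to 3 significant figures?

Treat the section as a set of non-overlapping primitives; coordinates are from the bounding-box lower-left.
Plate: 300 × 60, A = 18 000 mm², x = 150 mm, Ī = 135 000 000 mm⁴.
Hole 1 (subtracted): ⌀8, A = 50.265 mm², x = 60 mm, Ī = 201.06 mm⁴.
Hole 2 (subtracted): ⌀8, A = 50.265 mm², x = 120 mm, Ī = 201.06 mm⁴.
Hole 3 (subtracted): ⌀8, A = 50.265 mm², x = 180 mm, Ī = 201.06 mm⁴.
Hole 4 (subtracted): ⌀8, A = 50.265 mm², x = 240 mm, Ī = 201.06 mm⁴.
By symmetry the centroid is at mid-width, x̄ = 150 mm.
Transfer each piece to the centroidal y-axis using Ī + A·d² with d = x − 150:
  plate: d = 0 mm → contributes +135 000 000 mm⁴
  hole 1: d = -90 mm → contributes −407 351 mm⁴
  hole 2: d = -30 mm → contributes −45 440 mm⁴
  hole 3: d = 30 mm → contributes −45 440 mm⁴
  hole 4: d = 90 mm → contributes −407 351 mm⁴
Total I = 134 094 417 mm⁴.

I_yy ≈ 1.34 × 10⁸ mm⁴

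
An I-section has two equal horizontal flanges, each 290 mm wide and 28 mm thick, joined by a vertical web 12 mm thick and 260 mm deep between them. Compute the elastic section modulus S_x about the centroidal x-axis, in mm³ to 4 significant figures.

S_x ≈ 2.249 × 10⁶ mm³

Treat the section as a set of non-overlapping primitives; coordinates are from the bounding-box lower-left.
Bottom flange: 290 × 28, A = 8 120 mm², y = 14 mm, Ī = 530 507 mm⁴.
Web: 12 × 260, A = 3 120 mm², y = 158 mm, Ī = 17 576 000 mm⁴.
Top flange: 290 × 28, A = 8 120 mm², y = 302 mm, Ī = 530 507 mm⁴.
By symmetry the centroid is at mid-height, ȳ = 158 mm.
Transfer each piece to the centroidal x-axis using Ī + A·d² with d = y − 158:
  bottom flange: d = -144 mm → contributes +168 906 827 mm⁴
  web: d = 0 mm → contributes +17 576 000 mm⁴
  top flange: d = 144 mm → contributes +168 906 827 mm⁴
Total I = 355 389 653 mm⁴.
Extreme fibre distance c = 158 mm; S = I/c = 2 249 302 mm³.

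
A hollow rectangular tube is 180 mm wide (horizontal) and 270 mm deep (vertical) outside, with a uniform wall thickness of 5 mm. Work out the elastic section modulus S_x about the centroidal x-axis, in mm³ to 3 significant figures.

Split into non-overlapping primitives; take the origin at the lower-left of the bounding box.
Outer rectangle: 180 × 270, A = 48 600 mm², y = 135 mm, Ī = 295 245 000 mm⁴.
Inner void (subtracted): 170 × 260, A = 44 200 mm², y = 135 mm, Ī = 248 993 333 mm⁴.
By symmetry the centroid is at mid-height, ȳ = 135 mm.
All pieces are centred on the centroidal x-axis, so I = ΣĪ (holes subtracted) = 46 251 667 mm⁴.
Extreme fibre distance c = 135 mm; S = I/c = 342 605 mm³.

S_x ≈ 3.43 × 10⁵ mm³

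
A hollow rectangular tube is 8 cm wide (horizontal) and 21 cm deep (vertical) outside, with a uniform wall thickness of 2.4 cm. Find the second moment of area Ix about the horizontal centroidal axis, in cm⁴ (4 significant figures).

Ix ≈ 5040 cm⁴

Treat the section as a set of non-overlapping primitives; coordinates are from the bounding-box lower-left.
Outer rectangle: 8 × 21, A = 168 cm², y = 10.5 cm, Ī = 6 174 cm⁴.
Inner void (subtracted): 3.2 × 16.2, A = 51.84 cm², y = 10.5 cm, Ī = 1133.74 cm⁴.
By symmetry the centroid is at mid-height, ȳ = 10.5 cm.
All pieces are centred on the horizontal centroidal axis, so I = ΣĪ (holes subtracted) = 5040.26 cm⁴.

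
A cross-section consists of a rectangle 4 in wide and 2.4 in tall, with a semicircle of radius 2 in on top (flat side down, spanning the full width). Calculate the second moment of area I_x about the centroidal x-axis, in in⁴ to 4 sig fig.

Decompose the section into non-overlapping parts with the origin at the bottom-left of its bounding rectangle.
Rectangular body: 4 × 2.4, A = 9.6 in², y = 1.2 in, Ī = 4.608 in⁴.
Semicircular cap: semicircle r = 2, A = 6.28319 in², y = 3.24883 in, Ī = 1.75611 in⁴.
Centroid: ȳ = ΣA·y / ΣA = 2.01049 in.
Transfer each piece to the centroidal x-axis using Ī + A·d² with d = y − 2.01049:
  rectangular body: d = -0.81049 in → contributes +10.9142 in⁴
  semicircular cap: d = 1.23834 in → contributes +11.3912 in⁴
Total I = 22.3054 in⁴.

I_x ≈ 22.31 in⁴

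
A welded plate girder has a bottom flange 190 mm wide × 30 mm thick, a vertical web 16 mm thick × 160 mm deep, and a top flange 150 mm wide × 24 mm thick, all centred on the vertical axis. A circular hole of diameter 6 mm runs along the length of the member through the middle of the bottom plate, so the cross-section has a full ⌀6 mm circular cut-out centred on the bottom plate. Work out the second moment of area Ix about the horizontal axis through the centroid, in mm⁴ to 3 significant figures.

Ix ≈ 8.41 × 10⁷ mm⁴

Split into non-overlapping primitives; take the origin at the lower-left of the bounding box.
Bottom plate: 190 × 30, A = 5 700 mm², y = 15 mm, Ī = 427 500 mm⁴.
Web plate: 16 × 160, A = 2 560 mm², y = 110 mm, Ī = 5 461 333 mm⁴.
Top plate: 150 × 24, A = 3 600 mm², y = 202 mm, Ī = 172 800 mm⁴.
Hole (subtracted): ⌀6, A = 28.274 mm², y = 15 mm, Ī = 63.617 mm⁴.
Centroid: ȳ = ΣA·y / ΣA = 92.453 mm.
Transfer each piece to the horizontal axis through the centroid using Ī + A·d² with d = y − 92.453:
  bottom plate: d = -77.453 mm → contributes +34 621 415 mm⁴
  web plate: d = 17.547 mm → contributes +6 249 570 mm⁴
  top plate: d = 109.55 mm → contributes +43 374 939 mm⁴
  hole: d = -77.453 mm → contributes −169 679 mm⁴
Total I = 84 076 246 mm⁴.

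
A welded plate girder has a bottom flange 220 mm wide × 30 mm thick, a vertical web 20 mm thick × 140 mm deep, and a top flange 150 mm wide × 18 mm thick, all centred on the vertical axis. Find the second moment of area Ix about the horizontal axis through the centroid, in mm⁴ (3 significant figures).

Ix ≈ 5.97 × 10⁷ mm⁴

Decompose the section into non-overlapping parts with the origin at the bottom-left of its bounding rectangle.
Bottom plate: 220 × 30, A = 6 600 mm², y = 15 mm, Ī = 495 000 mm⁴.
Web plate: 20 × 140, A = 2 800 mm², y = 100 mm, Ī = 4 573 333 mm⁴.
Top plate: 150 × 18, A = 2 700 mm², y = 179 mm, Ī = 72 900 mm⁴.
Centroid: ȳ = ΣA·y / ΣA = 71.264 mm.
Transfer each piece to the horizontal axis through the centroid using Ī + A·d² with d = y − 71.264:
  bottom plate: d = -56.264 mm → contributes +21 388 553 mm⁴
  web plate: d = 28.736 mm → contributes +6 885 380 mm⁴
  top plate: d = 107.74 mm → contributes +31 411 654 mm⁴
Total I = 59 685 587 mm⁴.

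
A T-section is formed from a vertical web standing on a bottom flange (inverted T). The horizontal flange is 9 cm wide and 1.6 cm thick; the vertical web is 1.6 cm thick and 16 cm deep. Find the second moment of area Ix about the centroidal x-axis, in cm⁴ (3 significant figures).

Ix ≈ 1260 cm⁴

Decompose the section into non-overlapping parts with the origin at the bottom-left of its bounding rectangle.
Flange: 9 × 1.6, A = 14.4 cm², y = 0.8 cm, Ī = 3.072 cm⁴.
Web: 1.6 × 16, A = 25.6 cm², y = 9.6 cm, Ī = 546.13 cm⁴.
Centroid: ȳ = ΣA·y / ΣA = 6.432 cm.
Transfer each piece to the centroidal x-axis using Ī + A·d² with d = y − 6.432:
  flange: d = -5.632 cm → contributes +459.83 cm⁴
  web: d = 3.168 cm → contributes +803.06 cm⁴
Total I = 1262.9 cm⁴.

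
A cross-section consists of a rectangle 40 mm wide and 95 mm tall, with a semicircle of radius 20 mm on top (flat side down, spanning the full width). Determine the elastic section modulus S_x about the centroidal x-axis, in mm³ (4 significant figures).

Break the section into simple shapes (no overlaps), measuring from the bottom-left corner of the bounding box.
Rectangular body: 40 × 95, A = 3 800 mm², y = 47.5 mm, Ī = 2 857 917 mm⁴.
Semicircular cap: semicircle r = 20, A = 628.319 mm², y = 103.488 mm, Ī = 17561.1 mm⁴.
Centroid: ȳ = ΣA·y / ΣA = 55.444 mm.
Transfer each piece to the centroidal x-axis using Ī + A·d² with d = y − 55.444:
  rectangular body: d = -7.94398 mm → contributes +3 097 722 mm⁴
  semicircular cap: d = 48.0443 mm → contributes +1 467 880 mm⁴
Total I = 4 565 602 mm⁴.
Extreme fibre distance c = 59.556 mm; S = I/c = 76660.6 mm³.

S_x ≈ 7.666 × 10⁴ mm³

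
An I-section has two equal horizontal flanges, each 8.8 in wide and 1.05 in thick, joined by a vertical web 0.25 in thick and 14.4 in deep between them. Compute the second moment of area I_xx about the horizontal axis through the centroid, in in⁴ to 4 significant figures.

I_xx ≈ 1167 in⁴

Decompose the section into non-overlapping parts with the origin at the bottom-left of its bounding rectangle.
Bottom flange: 8.8 × 1.05, A = 9.24 in², y = 0.525 in, Ī = 0.848925 in⁴.
Web: 0.25 × 14.4, A = 3.6 in², y = 8.25 in, Ī = 62.208 in⁴.
Top flange: 8.8 × 1.05, A = 9.24 in², y = 15.975 in, Ī = 0.848925 in⁴.
By symmetry the centroid is at mid-height, ȳ = 8.25 in.
Transfer each piece to the horizontal axis through the centroid using Ī + A·d² with d = y − 8.25:
  bottom flange: d = -7.725 in → contributes +552.252 in⁴
  web: d = 0 in → contributes +62.208 in⁴
  top flange: d = 7.725 in → contributes +552.252 in⁴
Total I = 1166.71 in⁴.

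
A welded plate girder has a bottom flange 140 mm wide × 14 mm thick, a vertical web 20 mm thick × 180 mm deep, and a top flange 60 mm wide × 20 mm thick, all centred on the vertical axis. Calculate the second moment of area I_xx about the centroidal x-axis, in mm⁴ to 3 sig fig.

Split into non-overlapping primitives; take the origin at the lower-left of the bounding box.
Bottom plate: 140 × 14, A = 1 960 mm², y = 7 mm, Ī = 32 013 mm⁴.
Web plate: 20 × 180, A = 3 600 mm², y = 104 mm, Ī = 9 720 000 mm⁴.
Top plate: 60 × 20, A = 1 200 mm², y = 204 mm, Ī = 40 000 mm⁴.
Centroid: ȳ = ΣA·y / ΣA = 93.627 mm.
Transfer each piece to the centroidal x-axis using Ī + A·d² with d = y − 93.627:
  bottom plate: d = -86.627 mm → contributes +14 740 392 mm⁴
  web plate: d = 10.373 mm → contributes +10 107 341 mm⁴
  top plate: d = 110.37 mm → contributes +14 658 581 mm⁴
Total I = 39 506 314 mm⁴.

I_xx ≈ 3.95 × 10⁷ mm⁴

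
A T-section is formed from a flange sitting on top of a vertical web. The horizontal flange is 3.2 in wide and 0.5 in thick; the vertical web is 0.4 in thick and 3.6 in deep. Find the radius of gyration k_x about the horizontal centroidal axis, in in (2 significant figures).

Decompose the section into non-overlapping parts with the origin at the bottom-left of its bounding rectangle.
Flange: 3.2 × 0.5, A = 1.6 in², y = 3.85 in, Ī = 0.03333 in⁴.
Web: 0.4 × 3.6, A = 1.44 in², y = 1.8 in, Ī = 1.555 in⁴.
Centroid: ȳ = ΣA·y / ΣA = 2.879 in.
Transfer each piece to the horizontal centroidal axis using Ī + A·d² with d = y − 2.879:
  flange: d = 0.9711 in → contributes +1.542 in⁴
  web: d = -1.079 in → contributes +3.232 in⁴
Total I = 4.774 in⁴.
Radius of gyration: k = √(I/A) = √(4.774 / 3.04) = 1.253 in.

k_x ≈ 1.3 in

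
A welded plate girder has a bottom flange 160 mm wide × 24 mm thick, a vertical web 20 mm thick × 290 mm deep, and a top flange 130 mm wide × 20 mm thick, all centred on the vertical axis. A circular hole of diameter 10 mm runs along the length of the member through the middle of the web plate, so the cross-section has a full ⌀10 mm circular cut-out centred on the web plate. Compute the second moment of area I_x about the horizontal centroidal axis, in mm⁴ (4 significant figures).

Split into non-overlapping primitives; take the origin at the lower-left of the bounding box.
Bottom plate: 160 × 24, A = 3 840 mm², y = 12 mm, Ī = 184 320 mm⁴.
Web plate: 20 × 290, A = 5 800 mm², y = 169 mm, Ī = 40 648 333 mm⁴.
Top plate: 130 × 20, A = 2 600 mm², y = 324 mm, Ī = 86666.7 mm⁴.
Hole (subtracted): ⌀10, A = 78.5398 mm², y = 169 mm, Ī = 490.874 mm⁴.
Centroid: ȳ = ΣA·y / ΣA = 152.564 mm.
Transfer each piece to the horizontal centroidal axis using Ī + A·d² with d = y − 152.564:
  bottom plate: d = -140.564 mm → contributes +76 056 466 mm⁴
  web plate: d = 16.4355 mm → contributes +42 215 067 mm⁴
  top plate: d = 171.436 mm → contributes +76 501 030 mm⁴
  hole: d = 16.4355 mm → contributes −21706.6 mm⁴
Total I = 194 750 856 mm⁴.

I_x ≈ 1.948 × 10⁸ mm⁴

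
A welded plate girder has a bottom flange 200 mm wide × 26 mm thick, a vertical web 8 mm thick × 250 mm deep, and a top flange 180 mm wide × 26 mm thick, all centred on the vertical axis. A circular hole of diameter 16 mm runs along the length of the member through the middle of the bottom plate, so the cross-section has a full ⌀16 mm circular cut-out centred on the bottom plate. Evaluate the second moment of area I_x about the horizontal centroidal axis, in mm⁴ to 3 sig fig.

Decompose the section into non-overlapping parts with the origin at the bottom-left of its bounding rectangle.
Bottom plate: 200 × 26, A = 5 200 mm², y = 13 mm, Ī = 292 933 mm⁴.
Web plate: 8 × 250, A = 2 000 mm², y = 151 mm, Ī = 10 416 667 mm⁴.
Top plate: 180 × 26, A = 4 680 mm², y = 289 mm, Ī = 263 640 mm⁴.
Hole (subtracted): ⌀16, A = 201.06 mm², y = 13 mm, Ī = 3 217 mm⁴.
Centroid: ȳ = ΣA·y / ΣA = 147.23 mm.
Transfer each piece to the horizontal centroidal axis using Ī + A·d² with d = y − 147.23:
  bottom plate: d = -134.23 mm → contributes +93 986 866 mm⁴
  web plate: d = 3.7686 mm → contributes +10 445 072 mm⁴
  top plate: d = 141.77 mm → contributes +94 323 876 mm⁴
  hole: d = -134.23 mm → contributes −3 625 964 mm⁴
Total I = 195 129 850 mm⁴.

I_x ≈ 1.95 × 10⁸ mm⁴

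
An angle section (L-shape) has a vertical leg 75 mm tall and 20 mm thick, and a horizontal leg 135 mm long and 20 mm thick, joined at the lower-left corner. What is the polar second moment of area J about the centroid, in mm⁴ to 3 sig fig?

Split into non-overlapping primitives; take the origin at the lower-left of the bounding box.
Vertical leg: 20 × 75, A = 1 500 mm², y = 37.5 mm, Ī = 703 125 mm⁴.
Horizontal leg (remainder): 115 × 20, A = 2 300 mm², y = 10 mm, Ī = 76 667 mm⁴.
Centroid: ȳ = ΣA·y / ΣA = 20.855 mm.
Transfer each piece to the centroidal x-axis using Ī + A·d² with d = y − 20.855:
  vertical leg: d = 16.645 mm → contributes +1 118 696 mm⁴
  horizontal leg (remainder): d = -10.855 mm → contributes +347 691 mm⁴
Total I = 1 466 387 mm⁴.
For the y-axis: x̄ = 50.855 mm.
Repeating about the centroidal y-axis gives I_y = 6 721 387 mm⁴.
Polar second moment: J = I_x + I_y = 8 187 774 mm⁴.

J ≈ 8.19 × 10⁶ mm⁴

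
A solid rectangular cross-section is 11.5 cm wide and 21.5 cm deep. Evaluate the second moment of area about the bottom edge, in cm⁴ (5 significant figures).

The section: 11.5 × 21.5, A = 247.25 cm², y = 10.75 cm, Ī = 9524.276 cm⁴.
Transfer it to the base of the section using Ī + A·d² with d = y − 0:
  the section: d = 10.75 cm → contributes +38097.1 cm⁴
Total I = 38097.1 cm⁴.

I_base ≈ 3.8097 × 10⁴ cm⁴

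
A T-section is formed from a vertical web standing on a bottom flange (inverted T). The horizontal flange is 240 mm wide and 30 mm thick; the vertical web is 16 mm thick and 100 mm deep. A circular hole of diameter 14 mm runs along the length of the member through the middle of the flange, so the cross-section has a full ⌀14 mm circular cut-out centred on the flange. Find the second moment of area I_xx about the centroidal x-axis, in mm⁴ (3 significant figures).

Split into non-overlapping primitives; take the origin at the lower-left of the bounding box.
Flange: 240 × 30, A = 7 200 mm², y = 15 mm, Ī = 540 000 mm⁴.
Web: 16 × 100, A = 1 600 mm², y = 80 mm, Ī = 1 333 333 mm⁴.
Hole (subtracted): ⌀14, A = 153.94 mm², y = 15 mm, Ī = 1885.7 mm⁴.
Centroid: ȳ = ΣA·y / ΣA = 27.029 mm.
Transfer each piece to the centroidal x-axis using Ī + A·d² with d = y − 27.029:
  flange: d = -12.029 mm → contributes +1 581 748 mm⁴
  web: d = 52.971 mm → contributes +5 822 884 mm⁴
  hole: d = -12.029 mm → contributes −24 159 mm⁴
Total I = 7 380 473 mm⁴.

I_xx ≈ 7.38 × 10⁶ mm⁴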